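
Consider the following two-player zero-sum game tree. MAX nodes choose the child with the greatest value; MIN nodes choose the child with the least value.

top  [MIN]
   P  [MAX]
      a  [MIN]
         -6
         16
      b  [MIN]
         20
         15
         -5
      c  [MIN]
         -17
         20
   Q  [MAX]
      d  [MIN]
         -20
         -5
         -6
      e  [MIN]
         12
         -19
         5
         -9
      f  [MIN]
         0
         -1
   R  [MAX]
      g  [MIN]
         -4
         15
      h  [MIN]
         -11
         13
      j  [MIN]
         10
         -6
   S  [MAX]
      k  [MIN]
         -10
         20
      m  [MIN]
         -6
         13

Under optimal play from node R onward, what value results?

g (MIN): min(-4, 15) = -4
h (MIN): min(-11, 13) = -11
j (MIN): min(10, -6) = -6
R (MAX): max(-4, -11, -6) = -4

-4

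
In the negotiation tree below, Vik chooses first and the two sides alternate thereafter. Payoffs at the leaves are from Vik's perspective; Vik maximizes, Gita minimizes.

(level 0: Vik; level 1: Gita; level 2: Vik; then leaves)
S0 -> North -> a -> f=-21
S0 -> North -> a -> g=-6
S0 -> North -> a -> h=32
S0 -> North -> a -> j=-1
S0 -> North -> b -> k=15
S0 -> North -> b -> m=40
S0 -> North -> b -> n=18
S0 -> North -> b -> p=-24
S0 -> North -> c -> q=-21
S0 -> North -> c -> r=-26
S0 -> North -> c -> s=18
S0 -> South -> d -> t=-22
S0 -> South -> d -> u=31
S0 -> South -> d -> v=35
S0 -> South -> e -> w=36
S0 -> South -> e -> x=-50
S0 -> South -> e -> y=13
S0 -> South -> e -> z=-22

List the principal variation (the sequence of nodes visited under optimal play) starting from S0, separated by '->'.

a (Vik): max(-21, -6, 32, -1) = 32
b (Vik): max(15, 40, 18, -24) = 40
c (Vik): max(-21, -26, 18) = 18
North (Gita): min(32, 40, 18) = 18
d (Vik): max(-22, 31, 35) = 35
e (Vik): max(36, -50, 13, -22) = 36
South (Gita): min(35, 36) = 35
S0 (Vik): max(18, 35) = 35
At S0, Vik picks South (highest: 35).
At South, Gita picks d (lowest: 35).
At d, Vik picks v (highest: 35).
Terminal value 35.

S0 -> South -> d -> v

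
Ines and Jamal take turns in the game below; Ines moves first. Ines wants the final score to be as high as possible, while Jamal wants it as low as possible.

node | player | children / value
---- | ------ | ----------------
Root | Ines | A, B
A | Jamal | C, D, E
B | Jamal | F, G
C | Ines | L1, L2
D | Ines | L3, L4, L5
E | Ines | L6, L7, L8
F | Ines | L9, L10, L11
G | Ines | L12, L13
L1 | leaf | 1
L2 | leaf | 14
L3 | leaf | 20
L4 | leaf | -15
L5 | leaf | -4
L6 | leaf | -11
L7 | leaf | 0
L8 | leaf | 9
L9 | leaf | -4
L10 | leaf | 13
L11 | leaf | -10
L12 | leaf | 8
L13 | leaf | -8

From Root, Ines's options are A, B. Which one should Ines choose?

C (Ines): max(1, 14) = 14
D (Ines): max(20, -15, -4) = 20
E (Ines): max(-11, 0, 9) = 9
A (Jamal): min(14, 20, 9) = 9
F (Ines): max(-4, 13, -10) = 13
G (Ines): max(8, -8) = 8
B (Jamal): min(13, 8) = 8
Root (Ines): max(9, 8) = 9
Ines at Root wants the highest of {A=9, B=8}, so chooses A.

A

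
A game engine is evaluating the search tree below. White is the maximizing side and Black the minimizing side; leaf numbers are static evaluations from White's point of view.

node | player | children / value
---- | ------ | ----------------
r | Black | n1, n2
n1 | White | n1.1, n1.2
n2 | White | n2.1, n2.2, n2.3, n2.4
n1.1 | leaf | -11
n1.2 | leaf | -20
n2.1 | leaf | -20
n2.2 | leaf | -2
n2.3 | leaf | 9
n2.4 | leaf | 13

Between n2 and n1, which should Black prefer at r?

n2 (White): max(-20, -2, 9, 13) = 13
n1 (White): max(-11, -20) = -11
Black prefers the lower value; n2=13, n1=-11. n1 is better since -11 < 13.

n1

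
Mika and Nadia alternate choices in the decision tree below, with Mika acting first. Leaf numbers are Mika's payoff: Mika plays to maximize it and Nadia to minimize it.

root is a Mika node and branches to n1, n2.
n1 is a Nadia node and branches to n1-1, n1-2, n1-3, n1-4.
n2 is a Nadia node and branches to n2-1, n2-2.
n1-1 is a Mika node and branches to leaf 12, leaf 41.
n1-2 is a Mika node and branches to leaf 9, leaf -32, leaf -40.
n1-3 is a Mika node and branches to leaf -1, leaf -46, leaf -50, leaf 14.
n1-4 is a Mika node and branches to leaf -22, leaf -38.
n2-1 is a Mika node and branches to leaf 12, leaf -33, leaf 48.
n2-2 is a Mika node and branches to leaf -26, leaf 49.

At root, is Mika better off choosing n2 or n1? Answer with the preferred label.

n2-1 (Mika): max(12, -33, 48) = 48
n2-2 (Mika): max(-26, 49) = 49
n2 (Nadia): min(48, 49) = 48
n1-1 (Mika): max(12, 41) = 41
n1-2 (Mika): max(9, -32, -40) = 9
n1-3 (Mika): max(-1, -46, -50, 14) = 14
n1-4 (Mika): max(-22, -38) = -22
n1 (Nadia): min(41, 9, 14, -22) = -22
Mika prefers the higher value; n2=48, n1=-22. n2 is better since 48 > -22.

n2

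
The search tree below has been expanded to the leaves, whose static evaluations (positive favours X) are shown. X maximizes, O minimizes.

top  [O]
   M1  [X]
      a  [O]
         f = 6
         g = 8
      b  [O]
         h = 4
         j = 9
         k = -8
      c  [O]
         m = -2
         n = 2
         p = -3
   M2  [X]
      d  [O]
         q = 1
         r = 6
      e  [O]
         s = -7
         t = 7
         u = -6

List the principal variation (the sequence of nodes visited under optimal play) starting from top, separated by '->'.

top -> M2 -> d -> q

a (O): min(6, 8) = 6
b (O): min(4, 9, -8) = -8
c (O): min(-2, 2, -3) = -3
M1 (X): max(6, -8, -3) = 6
d (O): min(1, 6) = 1
e (O): min(-7, 7, -6) = -7
M2 (X): max(1, -7) = 1
top (O): min(6, 1) = 1
At top, O picks M2 (lowest: 1).
At M2, X picks d (highest: 1).
At d, O picks q (lowest: 1).
Terminal value 1.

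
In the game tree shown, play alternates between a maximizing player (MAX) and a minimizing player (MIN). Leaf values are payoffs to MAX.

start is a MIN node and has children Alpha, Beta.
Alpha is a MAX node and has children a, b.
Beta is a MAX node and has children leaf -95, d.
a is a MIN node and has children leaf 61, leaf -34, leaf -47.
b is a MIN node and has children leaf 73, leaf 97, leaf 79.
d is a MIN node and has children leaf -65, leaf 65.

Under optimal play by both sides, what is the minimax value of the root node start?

-65

a (MIN): min(61, -34, -47) = -47
b (MIN): min(73, 97, 79) = 73
Alpha (MAX): max(-47, 73) = 73
d (MIN): min(-65, 65) = -65
Beta (MAX): max(-95, -65) = -65
start (MIN): min(73, -65) = -65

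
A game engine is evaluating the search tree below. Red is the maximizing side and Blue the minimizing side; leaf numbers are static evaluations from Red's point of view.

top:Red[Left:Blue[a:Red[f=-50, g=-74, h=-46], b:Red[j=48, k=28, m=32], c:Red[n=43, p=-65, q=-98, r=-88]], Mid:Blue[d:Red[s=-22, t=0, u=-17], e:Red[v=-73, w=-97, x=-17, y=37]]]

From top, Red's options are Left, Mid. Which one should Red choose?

a (Red): max(-50, -74, -46) = -46
b (Red): max(48, 28, 32) = 48
c (Red): max(43, -65, -98, -88) = 43
Left (Blue): min(-46, 48, 43) = -46
d (Red): max(-22, 0, -17) = 0
e (Red): max(-73, -97, -17, 37) = 37
Mid (Blue): min(0, 37) = 0
top (Red): max(-46, 0) = 0
Red at top wants the highest of {Left=-46, Mid=0}, so chooses Mid.

Mid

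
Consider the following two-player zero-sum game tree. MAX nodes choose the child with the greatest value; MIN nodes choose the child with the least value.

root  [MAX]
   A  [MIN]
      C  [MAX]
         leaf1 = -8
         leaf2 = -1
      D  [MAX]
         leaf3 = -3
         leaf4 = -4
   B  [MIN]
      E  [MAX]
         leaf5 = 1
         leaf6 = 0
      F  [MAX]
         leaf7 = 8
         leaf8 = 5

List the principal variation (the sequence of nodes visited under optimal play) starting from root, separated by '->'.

C (MAX): max(-8, -1) = -1
D (MAX): max(-3, -4) = -3
A (MIN): min(-1, -3) = -3
E (MAX): max(1, 0) = 1
F (MAX): max(8, 5) = 8
B (MIN): min(1, 8) = 1
root (MAX): max(-3, 1) = 1
At root, MAX picks B (highest: 1).
At B, MIN picks E (lowest: 1).
At E, MAX picks leaf5 (highest: 1).
Terminal value 1.

root -> B -> E -> leaf5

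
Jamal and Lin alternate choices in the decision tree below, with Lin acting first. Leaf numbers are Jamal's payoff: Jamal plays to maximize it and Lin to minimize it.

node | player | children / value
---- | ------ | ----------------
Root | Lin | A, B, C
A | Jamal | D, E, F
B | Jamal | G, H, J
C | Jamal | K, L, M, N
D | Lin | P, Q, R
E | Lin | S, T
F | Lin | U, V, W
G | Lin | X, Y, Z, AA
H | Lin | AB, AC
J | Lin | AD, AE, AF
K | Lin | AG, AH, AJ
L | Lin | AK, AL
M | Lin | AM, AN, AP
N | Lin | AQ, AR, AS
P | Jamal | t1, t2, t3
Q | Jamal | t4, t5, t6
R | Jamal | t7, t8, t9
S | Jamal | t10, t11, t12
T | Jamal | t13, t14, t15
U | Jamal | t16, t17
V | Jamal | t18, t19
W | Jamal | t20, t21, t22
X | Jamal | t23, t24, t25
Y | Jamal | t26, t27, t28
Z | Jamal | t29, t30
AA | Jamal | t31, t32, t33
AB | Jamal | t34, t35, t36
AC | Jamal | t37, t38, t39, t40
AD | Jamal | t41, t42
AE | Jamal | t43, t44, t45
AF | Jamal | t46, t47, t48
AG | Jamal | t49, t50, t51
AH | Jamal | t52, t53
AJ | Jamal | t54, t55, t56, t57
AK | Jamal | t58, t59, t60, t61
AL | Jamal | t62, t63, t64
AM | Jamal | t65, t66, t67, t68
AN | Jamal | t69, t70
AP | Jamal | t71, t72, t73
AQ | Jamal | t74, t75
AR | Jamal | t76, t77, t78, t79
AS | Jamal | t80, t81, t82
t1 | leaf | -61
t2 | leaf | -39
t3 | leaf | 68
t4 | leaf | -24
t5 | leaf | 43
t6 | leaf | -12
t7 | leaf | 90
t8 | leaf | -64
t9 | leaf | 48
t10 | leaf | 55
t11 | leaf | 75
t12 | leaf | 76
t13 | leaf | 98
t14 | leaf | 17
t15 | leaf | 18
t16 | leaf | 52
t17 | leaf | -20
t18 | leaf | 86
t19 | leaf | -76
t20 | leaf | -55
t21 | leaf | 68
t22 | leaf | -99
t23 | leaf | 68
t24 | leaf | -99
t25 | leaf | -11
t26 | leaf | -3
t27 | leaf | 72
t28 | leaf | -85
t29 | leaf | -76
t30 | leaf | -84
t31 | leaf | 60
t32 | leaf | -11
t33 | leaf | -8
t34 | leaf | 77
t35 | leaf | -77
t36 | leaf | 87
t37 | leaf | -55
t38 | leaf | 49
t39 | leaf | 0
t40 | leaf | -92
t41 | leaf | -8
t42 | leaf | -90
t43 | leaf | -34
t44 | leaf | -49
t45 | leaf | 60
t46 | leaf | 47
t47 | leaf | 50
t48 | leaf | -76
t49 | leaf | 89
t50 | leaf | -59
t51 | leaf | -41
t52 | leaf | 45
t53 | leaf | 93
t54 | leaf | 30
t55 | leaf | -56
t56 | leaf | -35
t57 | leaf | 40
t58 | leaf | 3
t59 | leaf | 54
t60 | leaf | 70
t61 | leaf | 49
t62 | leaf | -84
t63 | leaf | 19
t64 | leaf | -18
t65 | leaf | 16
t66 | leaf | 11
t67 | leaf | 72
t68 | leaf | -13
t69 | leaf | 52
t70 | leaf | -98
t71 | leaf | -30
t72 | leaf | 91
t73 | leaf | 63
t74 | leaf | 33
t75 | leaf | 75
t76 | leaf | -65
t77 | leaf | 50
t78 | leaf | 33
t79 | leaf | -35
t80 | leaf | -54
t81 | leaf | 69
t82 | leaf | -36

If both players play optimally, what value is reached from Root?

P (Jamal): max(-61, -39, 68) = 68
Q (Jamal): max(-24, 43, -12) = 43
R (Jamal): max(90, -64, 48) = 90
D (Lin): min(68, 43, 90) = 43
S (Jamal): max(55, 75, 76) = 76
T (Jamal): max(98, 17, 18) = 98
E (Lin): min(76, 98) = 76
U (Jamal): max(52, -20) = 52
V (Jamal): max(86, -76) = 86
W (Jamal): max(-55, 68, -99) = 68
F (Lin): min(52, 86, 68) = 52
A (Jamal): max(43, 76, 52) = 76
X (Jamal): max(68, -99, -11) = 68
Y (Jamal): max(-3, 72, -85) = 72
Z (Jamal): max(-76, -84) = -76
AA (Jamal): max(60, -11, -8) = 60
G (Lin): min(68, 72, -76, 60) = -76
AB (Jamal): max(77, -77, 87) = 87
AC (Jamal): max(-55, 49, 0, -92) = 49
H (Lin): min(87, 49) = 49
AD (Jamal): max(-8, -90) = -8
AE (Jamal): max(-34, -49, 60) = 60
AF (Jamal): max(47, 50, -76) = 50
J (Lin): min(-8, 60, 50) = -8
B (Jamal): max(-76, 49, -8) = 49
AG (Jamal): max(89, -59, -41) = 89
AH (Jamal): max(45, 93) = 93
AJ (Jamal): max(30, -56, -35, 40) = 40
K (Lin): min(89, 93, 40) = 40
AK (Jamal): max(3, 54, 70, 49) = 70
AL (Jamal): max(-84, 19, -18) = 19
L (Lin): min(70, 19) = 19
AM (Jamal): max(16, 11, 72, -13) = 72
AN (Jamal): max(52, -98) = 52
AP (Jamal): max(-30, 91, 63) = 91
M (Lin): min(72, 52, 91) = 52
AQ (Jamal): max(33, 75) = 75
AR (Jamal): max(-65, 50, 33, -35) = 50
AS (Jamal): max(-54, 69, -36) = 69
N (Lin): min(75, 50, 69) = 50
C (Jamal): max(40, 19, 52, 50) = 52
Root (Lin): min(76, 49, 52) = 49

49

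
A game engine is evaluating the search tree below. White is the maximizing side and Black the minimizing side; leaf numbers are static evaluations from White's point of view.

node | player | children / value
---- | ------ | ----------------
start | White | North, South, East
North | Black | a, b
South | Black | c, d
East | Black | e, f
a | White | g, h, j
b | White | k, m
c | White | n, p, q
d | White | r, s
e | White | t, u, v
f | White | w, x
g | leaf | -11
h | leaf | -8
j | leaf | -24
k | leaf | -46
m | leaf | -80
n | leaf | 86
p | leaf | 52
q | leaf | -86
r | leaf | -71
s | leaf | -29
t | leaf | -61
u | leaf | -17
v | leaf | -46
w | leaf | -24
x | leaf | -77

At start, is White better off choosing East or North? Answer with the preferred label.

East

e (White): max(-61, -17, -46) = -17
f (White): max(-24, -77) = -24
East (Black): min(-17, -24) = -24
a (White): max(-11, -8, -24) = -8
b (White): max(-46, -80) = -46
North (Black): min(-8, -46) = -46
White prefers the higher value; East=-24, North=-46. East is better since -24 > -46.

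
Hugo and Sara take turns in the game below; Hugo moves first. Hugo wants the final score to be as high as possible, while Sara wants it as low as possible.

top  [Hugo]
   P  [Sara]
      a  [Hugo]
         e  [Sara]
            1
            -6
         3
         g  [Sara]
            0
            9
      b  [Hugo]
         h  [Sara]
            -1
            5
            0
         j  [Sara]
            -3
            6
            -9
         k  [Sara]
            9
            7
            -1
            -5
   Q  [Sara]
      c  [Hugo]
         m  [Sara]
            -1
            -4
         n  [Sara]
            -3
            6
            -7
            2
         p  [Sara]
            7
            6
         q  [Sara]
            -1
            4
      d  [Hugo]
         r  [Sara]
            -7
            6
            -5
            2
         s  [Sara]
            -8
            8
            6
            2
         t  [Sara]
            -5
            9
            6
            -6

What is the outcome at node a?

3

e (Sara): min(1, -6) = -6
g (Sara): min(0, 9) = 0
a (Hugo): max(-6, 3, 0) = 3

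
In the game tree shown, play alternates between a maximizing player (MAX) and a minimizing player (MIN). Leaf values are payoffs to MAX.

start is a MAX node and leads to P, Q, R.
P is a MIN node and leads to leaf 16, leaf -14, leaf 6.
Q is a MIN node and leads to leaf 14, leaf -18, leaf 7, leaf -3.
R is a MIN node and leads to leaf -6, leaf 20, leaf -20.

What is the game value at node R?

R (MIN): min(-6, 20, -20) = -20

-20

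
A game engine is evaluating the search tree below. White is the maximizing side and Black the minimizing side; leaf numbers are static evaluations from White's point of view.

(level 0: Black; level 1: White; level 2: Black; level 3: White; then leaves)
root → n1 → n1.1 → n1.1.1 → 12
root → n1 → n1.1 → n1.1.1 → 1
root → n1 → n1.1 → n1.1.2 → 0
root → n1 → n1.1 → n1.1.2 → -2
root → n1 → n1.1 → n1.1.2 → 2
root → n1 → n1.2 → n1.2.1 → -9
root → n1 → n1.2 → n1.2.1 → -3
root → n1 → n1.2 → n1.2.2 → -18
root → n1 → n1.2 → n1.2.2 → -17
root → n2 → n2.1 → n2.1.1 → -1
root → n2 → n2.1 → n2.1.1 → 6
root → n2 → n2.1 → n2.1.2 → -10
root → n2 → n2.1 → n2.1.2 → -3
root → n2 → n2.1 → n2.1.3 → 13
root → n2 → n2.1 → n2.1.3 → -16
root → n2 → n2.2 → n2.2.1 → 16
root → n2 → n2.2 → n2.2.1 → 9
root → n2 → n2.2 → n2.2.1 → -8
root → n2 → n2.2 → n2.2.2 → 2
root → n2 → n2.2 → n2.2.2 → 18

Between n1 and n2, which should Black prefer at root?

n1

n1.1.1 (White): max(12, 1) = 12
n1.1.2 (White): max(0, -2, 2) = 2
n1.1 (Black): min(12, 2) = 2
n1.2.1 (White): max(-9, -3) = -3
n1.2.2 (White): max(-18, -17) = -17
n1.2 (Black): min(-3, -17) = -17
n1 (White): max(2, -17) = 2
n2.1.1 (White): max(-1, 6) = 6
n2.1.2 (White): max(-10, -3) = -3
n2.1.3 (White): max(13, -16) = 13
n2.1 (Black): min(6, -3, 13) = -3
n2.2.1 (White): max(16, 9, -8) = 16
n2.2.2 (White): max(2, 18) = 18
n2.2 (Black): min(16, 18) = 16
n2 (White): max(-3, 16) = 16
Black prefers the lower value; n1=2, n2=16. n1 is better since 2 < 16.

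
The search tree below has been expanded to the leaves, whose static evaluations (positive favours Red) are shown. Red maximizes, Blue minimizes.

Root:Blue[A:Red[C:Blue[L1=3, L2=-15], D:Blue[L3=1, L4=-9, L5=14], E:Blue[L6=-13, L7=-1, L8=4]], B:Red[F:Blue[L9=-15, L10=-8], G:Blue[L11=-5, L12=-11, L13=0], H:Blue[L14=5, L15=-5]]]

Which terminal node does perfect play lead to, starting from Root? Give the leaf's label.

L4

C (Blue): min(3, -15) = -15
D (Blue): min(1, -9, 14) = -9
E (Blue): min(-13, -1, 4) = -13
A (Red): max(-15, -9, -13) = -9
F (Blue): min(-15, -8) = -15
G (Blue): min(-5, -11, 0) = -11
H (Blue): min(5, -5) = -5
B (Red): max(-15, -11, -5) = -5
Root (Blue): min(-9, -5) = -9
At Root, Blue picks A (lowest: -9).
At A, Red picks D (highest: -9).
At D, Blue picks L4 (lowest: -9).
Terminal value -9.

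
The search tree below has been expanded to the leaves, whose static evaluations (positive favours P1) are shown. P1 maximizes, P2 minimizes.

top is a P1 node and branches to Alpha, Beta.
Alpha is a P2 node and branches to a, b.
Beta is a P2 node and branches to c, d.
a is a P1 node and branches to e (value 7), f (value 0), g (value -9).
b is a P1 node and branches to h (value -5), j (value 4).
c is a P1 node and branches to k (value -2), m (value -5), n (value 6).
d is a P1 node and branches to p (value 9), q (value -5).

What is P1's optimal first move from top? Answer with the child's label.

a (P1): max(7, 0, -9) = 7
b (P1): max(-5, 4) = 4
Alpha (P2): min(7, 4) = 4
c (P1): max(-2, -5, 6) = 6
d (P1): max(9, -5) = 9
Beta (P2): min(6, 9) = 6
top (P1): max(4, 6) = 6
P1 at top wants the highest of {Alpha=4, Beta=6}, so chooses Beta.

Beta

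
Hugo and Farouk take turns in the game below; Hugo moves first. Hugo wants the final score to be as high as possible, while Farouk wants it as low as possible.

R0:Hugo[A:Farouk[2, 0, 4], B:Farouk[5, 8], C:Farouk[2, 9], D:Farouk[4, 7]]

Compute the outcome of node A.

0

A (Farouk): min(2, 0, 4) = 0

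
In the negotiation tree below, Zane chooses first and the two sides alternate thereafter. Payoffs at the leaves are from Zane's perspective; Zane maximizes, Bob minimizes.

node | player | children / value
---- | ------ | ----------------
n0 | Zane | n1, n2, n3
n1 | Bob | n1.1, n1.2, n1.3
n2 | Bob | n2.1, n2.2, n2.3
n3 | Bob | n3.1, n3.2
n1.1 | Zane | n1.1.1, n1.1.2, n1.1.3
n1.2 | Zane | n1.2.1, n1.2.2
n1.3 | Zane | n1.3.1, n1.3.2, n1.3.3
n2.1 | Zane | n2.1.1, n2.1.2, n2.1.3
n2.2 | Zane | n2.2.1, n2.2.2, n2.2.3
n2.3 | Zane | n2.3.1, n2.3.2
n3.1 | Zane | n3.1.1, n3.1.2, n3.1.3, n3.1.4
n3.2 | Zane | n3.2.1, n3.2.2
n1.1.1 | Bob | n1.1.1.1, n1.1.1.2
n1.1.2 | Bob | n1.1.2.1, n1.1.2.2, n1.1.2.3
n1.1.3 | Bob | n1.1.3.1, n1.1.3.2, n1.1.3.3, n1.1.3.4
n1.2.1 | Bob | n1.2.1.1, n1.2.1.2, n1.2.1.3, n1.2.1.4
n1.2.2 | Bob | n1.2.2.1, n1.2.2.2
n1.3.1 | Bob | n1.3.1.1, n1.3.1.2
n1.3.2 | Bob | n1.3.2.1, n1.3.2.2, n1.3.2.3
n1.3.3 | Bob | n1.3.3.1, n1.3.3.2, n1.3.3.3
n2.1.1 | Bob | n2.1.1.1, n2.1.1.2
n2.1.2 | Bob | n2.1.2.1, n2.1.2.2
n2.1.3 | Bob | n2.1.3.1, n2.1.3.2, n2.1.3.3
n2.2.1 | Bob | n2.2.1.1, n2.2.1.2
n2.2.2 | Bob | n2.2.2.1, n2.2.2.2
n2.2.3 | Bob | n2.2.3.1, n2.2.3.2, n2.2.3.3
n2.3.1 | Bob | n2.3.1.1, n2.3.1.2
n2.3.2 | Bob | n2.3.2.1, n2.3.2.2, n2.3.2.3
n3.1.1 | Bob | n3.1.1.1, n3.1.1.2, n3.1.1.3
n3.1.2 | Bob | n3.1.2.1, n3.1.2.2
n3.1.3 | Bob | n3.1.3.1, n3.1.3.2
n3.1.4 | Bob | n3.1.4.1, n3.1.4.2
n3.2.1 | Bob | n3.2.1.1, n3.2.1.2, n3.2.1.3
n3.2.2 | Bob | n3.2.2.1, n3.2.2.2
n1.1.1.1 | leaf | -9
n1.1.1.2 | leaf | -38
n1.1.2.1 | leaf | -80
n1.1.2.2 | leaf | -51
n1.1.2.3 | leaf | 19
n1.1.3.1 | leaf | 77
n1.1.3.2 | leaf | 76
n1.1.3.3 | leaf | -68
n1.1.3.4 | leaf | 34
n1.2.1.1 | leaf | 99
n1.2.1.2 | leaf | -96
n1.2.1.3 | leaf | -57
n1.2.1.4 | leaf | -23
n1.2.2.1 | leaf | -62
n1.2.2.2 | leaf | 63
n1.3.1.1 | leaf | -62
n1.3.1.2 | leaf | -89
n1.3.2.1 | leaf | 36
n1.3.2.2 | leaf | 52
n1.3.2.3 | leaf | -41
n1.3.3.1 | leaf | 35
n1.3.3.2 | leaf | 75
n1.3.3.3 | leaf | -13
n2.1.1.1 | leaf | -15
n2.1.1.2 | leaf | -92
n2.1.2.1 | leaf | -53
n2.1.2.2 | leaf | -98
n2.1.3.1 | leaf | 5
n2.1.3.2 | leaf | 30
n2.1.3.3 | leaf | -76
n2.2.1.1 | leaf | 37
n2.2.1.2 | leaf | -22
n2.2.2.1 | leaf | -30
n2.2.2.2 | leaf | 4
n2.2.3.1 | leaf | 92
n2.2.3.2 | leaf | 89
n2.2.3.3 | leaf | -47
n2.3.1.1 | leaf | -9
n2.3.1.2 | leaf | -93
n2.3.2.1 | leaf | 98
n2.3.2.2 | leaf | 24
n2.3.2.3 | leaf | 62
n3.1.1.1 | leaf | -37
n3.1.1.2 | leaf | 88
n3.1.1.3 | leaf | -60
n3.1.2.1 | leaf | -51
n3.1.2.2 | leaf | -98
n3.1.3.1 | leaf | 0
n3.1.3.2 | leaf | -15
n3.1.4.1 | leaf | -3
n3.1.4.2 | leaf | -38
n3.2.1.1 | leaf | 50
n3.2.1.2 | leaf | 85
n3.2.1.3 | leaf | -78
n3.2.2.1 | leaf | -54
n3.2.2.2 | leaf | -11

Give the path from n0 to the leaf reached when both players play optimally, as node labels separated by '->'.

n1.1.1 (Bob): min(-9, -38) = -38
n1.1.2 (Bob): min(-80, -51, 19) = -80
n1.1.3 (Bob): min(77, 76, -68, 34) = -68
n1.1 (Zane): max(-38, -80, -68) = -38
n1.2.1 (Bob): min(99, -96, -57, -23) = -96
n1.2.2 (Bob): min(-62, 63) = -62
n1.2 (Zane): max(-96, -62) = -62
n1.3.1 (Bob): min(-62, -89) = -89
n1.3.2 (Bob): min(36, 52, -41) = -41
n1.3.3 (Bob): min(35, 75, -13) = -13
n1.3 (Zane): max(-89, -41, -13) = -13
n1 (Bob): min(-38, -62, -13) = -62
n2.1.1 (Bob): min(-15, -92) = -92
n2.1.2 (Bob): min(-53, -98) = -98
n2.1.3 (Bob): min(5, 30, -76) = -76
n2.1 (Zane): max(-92, -98, -76) = -76
n2.2.1 (Bob): min(37, -22) = -22
n2.2.2 (Bob): min(-30, 4) = -30
n2.2.3 (Bob): min(92, 89, -47) = -47
n2.2 (Zane): max(-22, -30, -47) = -22
n2.3.1 (Bob): min(-9, -93) = -93
n2.3.2 (Bob): min(98, 24, 62) = 24
n2.3 (Zane): max(-93, 24) = 24
n2 (Bob): min(-76, -22, 24) = -76
n3.1.1 (Bob): min(-37, 88, -60) = -60
n3.1.2 (Bob): min(-51, -98) = -98
n3.1.3 (Bob): min(0, -15) = -15
n3.1.4 (Bob): min(-3, -38) = -38
n3.1 (Zane): max(-60, -98, -15, -38) = -15
n3.2.1 (Bob): min(50, 85, -78) = -78
n3.2.2 (Bob): min(-54, -11) = -54
n3.2 (Zane): max(-78, -54) = -54
n3 (Bob): min(-15, -54) = -54
n0 (Zane): max(-62, -76, -54) = -54
At n0, Zane picks n3 (highest: -54).
At n3, Bob picks n3.2 (lowest: -54).
At n3.2, Zane picks n3.2.2 (highest: -54).
At n3.2.2, Bob picks n3.2.2.1 (lowest: -54).
Terminal value -54.

n0 -> n3 -> n3.2 -> n3.2.2 -> n3.2.2.1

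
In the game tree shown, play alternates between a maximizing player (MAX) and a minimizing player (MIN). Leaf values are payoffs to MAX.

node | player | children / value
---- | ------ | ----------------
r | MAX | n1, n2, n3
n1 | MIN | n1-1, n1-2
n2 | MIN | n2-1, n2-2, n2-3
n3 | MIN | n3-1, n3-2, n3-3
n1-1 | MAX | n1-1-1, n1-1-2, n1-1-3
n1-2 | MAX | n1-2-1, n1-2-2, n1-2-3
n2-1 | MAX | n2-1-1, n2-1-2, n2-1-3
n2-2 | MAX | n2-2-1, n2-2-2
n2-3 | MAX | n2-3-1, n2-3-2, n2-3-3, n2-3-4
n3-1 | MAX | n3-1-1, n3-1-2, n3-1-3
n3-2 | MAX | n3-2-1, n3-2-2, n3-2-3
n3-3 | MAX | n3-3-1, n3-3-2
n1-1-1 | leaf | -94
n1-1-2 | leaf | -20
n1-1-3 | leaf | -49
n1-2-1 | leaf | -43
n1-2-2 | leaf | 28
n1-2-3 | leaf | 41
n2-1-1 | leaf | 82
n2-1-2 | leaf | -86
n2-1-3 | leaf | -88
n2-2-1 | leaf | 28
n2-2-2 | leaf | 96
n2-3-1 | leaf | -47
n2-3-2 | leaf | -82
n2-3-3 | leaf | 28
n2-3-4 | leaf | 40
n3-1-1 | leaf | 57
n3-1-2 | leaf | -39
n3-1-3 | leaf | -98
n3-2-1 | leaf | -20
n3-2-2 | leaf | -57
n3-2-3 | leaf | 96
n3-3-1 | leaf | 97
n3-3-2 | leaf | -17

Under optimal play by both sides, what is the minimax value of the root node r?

57

n1-1 (MAX): max(-94, -20, -49) = -20
n1-2 (MAX): max(-43, 28, 41) = 41
n1 (MIN): min(-20, 41) = -20
n2-1 (MAX): max(82, -86, -88) = 82
n2-2 (MAX): max(28, 96) = 96
n2-3 (MAX): max(-47, -82, 28, 40) = 40
n2 (MIN): min(82, 96, 40) = 40
n3-1 (MAX): max(57, -39, -98) = 57
n3-2 (MAX): max(-20, -57, 96) = 96
n3-3 (MAX): max(97, -17) = 97
n3 (MIN): min(57, 96, 97) = 57
r (MAX): max(-20, 40, 57) = 57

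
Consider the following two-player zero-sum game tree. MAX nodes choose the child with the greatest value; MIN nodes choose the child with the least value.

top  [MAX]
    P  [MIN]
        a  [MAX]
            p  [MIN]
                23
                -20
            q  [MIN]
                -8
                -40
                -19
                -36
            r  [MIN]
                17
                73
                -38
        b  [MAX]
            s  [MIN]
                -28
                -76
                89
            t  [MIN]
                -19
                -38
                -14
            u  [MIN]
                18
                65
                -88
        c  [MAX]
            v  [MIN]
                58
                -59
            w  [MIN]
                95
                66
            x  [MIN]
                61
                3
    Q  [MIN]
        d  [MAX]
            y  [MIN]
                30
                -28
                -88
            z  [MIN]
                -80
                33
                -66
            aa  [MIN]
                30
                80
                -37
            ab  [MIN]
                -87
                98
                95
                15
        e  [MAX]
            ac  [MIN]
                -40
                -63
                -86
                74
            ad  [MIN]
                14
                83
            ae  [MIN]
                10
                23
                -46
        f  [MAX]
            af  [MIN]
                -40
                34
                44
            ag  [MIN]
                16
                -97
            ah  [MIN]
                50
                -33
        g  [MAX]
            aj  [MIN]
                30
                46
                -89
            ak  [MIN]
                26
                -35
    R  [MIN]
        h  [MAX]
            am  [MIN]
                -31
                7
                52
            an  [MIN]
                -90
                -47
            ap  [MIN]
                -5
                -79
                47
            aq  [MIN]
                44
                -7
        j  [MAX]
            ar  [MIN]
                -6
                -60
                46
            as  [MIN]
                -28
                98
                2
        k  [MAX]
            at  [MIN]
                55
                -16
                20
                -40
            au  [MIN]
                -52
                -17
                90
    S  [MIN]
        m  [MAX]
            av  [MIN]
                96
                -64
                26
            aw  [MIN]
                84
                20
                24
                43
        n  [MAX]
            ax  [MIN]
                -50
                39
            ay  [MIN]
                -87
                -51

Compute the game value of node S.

-50

av (MIN): min(96, -64, 26) = -64
aw (MIN): min(84, 20, 24, 43) = 20
m (MAX): max(-64, 20) = 20
ax (MIN): min(-50, 39) = -50
ay (MIN): min(-87, -51) = -87
n (MAX): max(-50, -87) = -50
S (MIN): min(20, -50) = -50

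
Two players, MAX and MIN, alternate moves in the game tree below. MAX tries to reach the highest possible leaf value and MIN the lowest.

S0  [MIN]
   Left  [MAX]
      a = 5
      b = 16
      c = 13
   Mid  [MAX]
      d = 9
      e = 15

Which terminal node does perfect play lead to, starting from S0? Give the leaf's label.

Left (MAX): max(5, 16, 13) = 16
Mid (MAX): max(9, 15) = 15
S0 (MIN): min(16, 15) = 15
At S0, MIN picks Mid (lowest: 15).
At Mid, MAX picks e (highest: 15).
Terminal value 15.

e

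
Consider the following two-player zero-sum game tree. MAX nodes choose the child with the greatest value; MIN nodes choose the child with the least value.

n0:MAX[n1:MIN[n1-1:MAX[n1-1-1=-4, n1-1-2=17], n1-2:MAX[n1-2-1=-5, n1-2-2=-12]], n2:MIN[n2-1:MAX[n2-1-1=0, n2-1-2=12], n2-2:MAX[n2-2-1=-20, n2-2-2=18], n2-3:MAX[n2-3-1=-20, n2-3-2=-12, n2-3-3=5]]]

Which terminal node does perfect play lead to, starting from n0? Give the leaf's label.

n1-1 (MAX): max(-4, 17) = 17
n1-2 (MAX): max(-5, -12) = -5
n1 (MIN): min(17, -5) = -5
n2-1 (MAX): max(0, 12) = 12
n2-2 (MAX): max(-20, 18) = 18
n2-3 (MAX): max(-20, -12, 5) = 5
n2 (MIN): min(12, 18, 5) = 5
n0 (MAX): max(-5, 5) = 5
At n0, MAX picks n2 (highest: 5).
At n2, MIN picks n2-3 (lowest: 5).
At n2-3, MAX picks n2-3-3 (highest: 5).
Terminal value 5.

n2-3-3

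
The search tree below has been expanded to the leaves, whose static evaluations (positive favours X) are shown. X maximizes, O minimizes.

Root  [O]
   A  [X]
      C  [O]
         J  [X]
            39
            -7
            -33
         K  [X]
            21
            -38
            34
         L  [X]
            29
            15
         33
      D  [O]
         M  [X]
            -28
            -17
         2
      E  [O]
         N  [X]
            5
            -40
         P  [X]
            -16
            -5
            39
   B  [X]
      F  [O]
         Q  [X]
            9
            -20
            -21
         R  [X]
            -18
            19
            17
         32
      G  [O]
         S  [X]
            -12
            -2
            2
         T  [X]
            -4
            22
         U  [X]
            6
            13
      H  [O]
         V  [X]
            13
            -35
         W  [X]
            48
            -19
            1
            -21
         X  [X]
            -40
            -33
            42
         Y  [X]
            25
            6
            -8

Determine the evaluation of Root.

13

J (X): max(39, -7, -33) = 39
K (X): max(21, -38, 34) = 34
L (X): max(29, 15) = 29
C (O): min(39, 34, 29, 33) = 29
M (X): max(-28, -17) = -17
D (O): min(-17, 2) = -17
N (X): max(5, -40) = 5
P (X): max(-16, -5, 39) = 39
E (O): min(5, 39) = 5
A (X): max(29, -17, 5) = 29
Q (X): max(9, -20, -21) = 9
R (X): max(-18, 19, 17) = 19
F (O): min(9, 19, 32) = 9
S (X): max(-12, -2, 2) = 2
T (X): max(-4, 22) = 22
U (X): max(6, 13) = 13
G (O): min(2, 22, 13) = 2
V (X): max(13, -35) = 13
W (X): max(48, -19, 1, -21) = 48
X (X): max(-40, -33, 42) = 42
Y (X): max(25, 6, -8) = 25
H (O): min(13, 48, 42, 25) = 13
B (X): max(9, 2, 13) = 13
Root (O): min(29, 13) = 13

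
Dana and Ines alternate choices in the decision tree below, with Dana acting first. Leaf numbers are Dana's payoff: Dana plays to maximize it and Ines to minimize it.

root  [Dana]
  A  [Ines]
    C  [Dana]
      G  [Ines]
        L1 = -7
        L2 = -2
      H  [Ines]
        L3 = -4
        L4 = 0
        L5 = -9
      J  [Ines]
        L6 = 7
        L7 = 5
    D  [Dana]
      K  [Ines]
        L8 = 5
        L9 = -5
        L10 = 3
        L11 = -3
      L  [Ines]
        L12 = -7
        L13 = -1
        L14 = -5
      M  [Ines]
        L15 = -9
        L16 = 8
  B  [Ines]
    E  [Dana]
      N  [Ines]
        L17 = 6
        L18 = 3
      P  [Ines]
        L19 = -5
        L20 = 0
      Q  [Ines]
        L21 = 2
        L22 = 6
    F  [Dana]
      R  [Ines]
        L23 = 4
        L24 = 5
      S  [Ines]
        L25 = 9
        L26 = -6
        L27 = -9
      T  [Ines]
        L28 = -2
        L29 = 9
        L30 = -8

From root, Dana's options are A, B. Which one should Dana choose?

B

G (Ines): min(-7, -2) = -7
H (Ines): min(-4, 0, -9) = -9
J (Ines): min(7, 5) = 5
C (Dana): max(-7, -9, 5) = 5
K (Ines): min(5, -5, 3, -3) = -5
L (Ines): min(-7, -1, -5) = -7
M (Ines): min(-9, 8) = -9
D (Dana): max(-5, -7, -9) = -5
A (Ines): min(5, -5) = -5
N (Ines): min(6, 3) = 3
P (Ines): min(-5, 0) = -5
Q (Ines): min(2, 6) = 2
E (Dana): max(3, -5, 2) = 3
R (Ines): min(4, 5) = 4
S (Ines): min(9, -6, -9) = -9
T (Ines): min(-2, 9, -8) = -8
F (Dana): max(4, -9, -8) = 4
B (Ines): min(3, 4) = 3
root (Dana): max(-5, 3) = 3
Dana at root wants the highest of {A=-5, B=3}, so chooses B.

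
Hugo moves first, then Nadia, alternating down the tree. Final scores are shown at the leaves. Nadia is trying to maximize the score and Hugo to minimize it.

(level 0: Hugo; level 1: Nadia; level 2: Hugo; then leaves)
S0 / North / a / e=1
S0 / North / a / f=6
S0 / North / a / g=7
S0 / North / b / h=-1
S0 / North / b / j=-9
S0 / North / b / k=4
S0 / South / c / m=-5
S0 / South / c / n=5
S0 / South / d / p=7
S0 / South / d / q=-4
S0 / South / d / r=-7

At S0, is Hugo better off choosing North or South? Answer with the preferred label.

South

a (Hugo): min(1, 6, 7) = 1
b (Hugo): min(-1, -9, 4) = -9
North (Nadia): max(1, -9) = 1
c (Hugo): min(-5, 5) = -5
d (Hugo): min(7, -4, -7) = -7
South (Nadia): max(-5, -7) = -5
Hugo prefers the lower value; North=1, South=-5. South is better since -5 < 1.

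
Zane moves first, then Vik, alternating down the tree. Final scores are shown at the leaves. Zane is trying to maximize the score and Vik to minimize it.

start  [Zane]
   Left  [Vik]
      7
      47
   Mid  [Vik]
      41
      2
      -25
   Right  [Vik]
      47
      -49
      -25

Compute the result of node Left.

7

Left (Vik): min(7, 47) = 7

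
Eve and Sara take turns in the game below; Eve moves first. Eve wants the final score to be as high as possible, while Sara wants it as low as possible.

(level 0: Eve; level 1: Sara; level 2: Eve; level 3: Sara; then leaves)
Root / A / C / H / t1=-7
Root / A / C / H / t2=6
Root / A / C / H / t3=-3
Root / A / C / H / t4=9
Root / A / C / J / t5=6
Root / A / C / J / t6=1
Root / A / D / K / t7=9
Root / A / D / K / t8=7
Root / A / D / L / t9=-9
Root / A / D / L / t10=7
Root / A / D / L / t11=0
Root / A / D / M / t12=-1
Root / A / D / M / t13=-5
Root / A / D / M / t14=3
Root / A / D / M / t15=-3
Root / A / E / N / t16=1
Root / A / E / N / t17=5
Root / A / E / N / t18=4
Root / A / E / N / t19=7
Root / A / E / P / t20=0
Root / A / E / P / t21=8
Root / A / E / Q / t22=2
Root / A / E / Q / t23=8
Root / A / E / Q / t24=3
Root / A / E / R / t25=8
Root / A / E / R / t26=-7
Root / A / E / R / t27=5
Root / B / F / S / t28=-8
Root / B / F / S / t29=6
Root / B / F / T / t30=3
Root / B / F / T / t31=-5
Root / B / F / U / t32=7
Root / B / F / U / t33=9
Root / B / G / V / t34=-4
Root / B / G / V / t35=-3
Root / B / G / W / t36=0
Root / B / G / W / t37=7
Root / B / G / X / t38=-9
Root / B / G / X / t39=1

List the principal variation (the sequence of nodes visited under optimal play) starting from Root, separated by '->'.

H (Sara): min(-7, 6, -3, 9) = -7
J (Sara): min(6, 1) = 1
C (Eve): max(-7, 1) = 1
K (Sara): min(9, 7) = 7
L (Sara): min(-9, 7, 0) = -9
M (Sara): min(-1, -5, 3, -3) = -5
D (Eve): max(7, -9, -5) = 7
N (Sara): min(1, 5, 4, 7) = 1
P (Sara): min(0, 8) = 0
Q (Sara): min(2, 8, 3) = 2
R (Sara): min(8, -7, 5) = -7
E (Eve): max(1, 0, 2, -7) = 2
A (Sara): min(1, 7, 2) = 1
S (Sara): min(-8, 6) = -8
T (Sara): min(3, -5) = -5
U (Sara): min(7, 9) = 7
F (Eve): max(-8, -5, 7) = 7
V (Sara): min(-4, -3) = -4
W (Sara): min(0, 7) = 0
X (Sara): min(-9, 1) = -9
G (Eve): max(-4, 0, -9) = 0
B (Sara): min(7, 0) = 0
Root (Eve): max(1, 0) = 1
At Root, Eve picks A (highest: 1).
At A, Sara picks C (lowest: 1).
At C, Eve picks J (highest: 1).
At J, Sara picks t6 (lowest: 1).
Terminal value 1.

Root -> A -> C -> J -> t6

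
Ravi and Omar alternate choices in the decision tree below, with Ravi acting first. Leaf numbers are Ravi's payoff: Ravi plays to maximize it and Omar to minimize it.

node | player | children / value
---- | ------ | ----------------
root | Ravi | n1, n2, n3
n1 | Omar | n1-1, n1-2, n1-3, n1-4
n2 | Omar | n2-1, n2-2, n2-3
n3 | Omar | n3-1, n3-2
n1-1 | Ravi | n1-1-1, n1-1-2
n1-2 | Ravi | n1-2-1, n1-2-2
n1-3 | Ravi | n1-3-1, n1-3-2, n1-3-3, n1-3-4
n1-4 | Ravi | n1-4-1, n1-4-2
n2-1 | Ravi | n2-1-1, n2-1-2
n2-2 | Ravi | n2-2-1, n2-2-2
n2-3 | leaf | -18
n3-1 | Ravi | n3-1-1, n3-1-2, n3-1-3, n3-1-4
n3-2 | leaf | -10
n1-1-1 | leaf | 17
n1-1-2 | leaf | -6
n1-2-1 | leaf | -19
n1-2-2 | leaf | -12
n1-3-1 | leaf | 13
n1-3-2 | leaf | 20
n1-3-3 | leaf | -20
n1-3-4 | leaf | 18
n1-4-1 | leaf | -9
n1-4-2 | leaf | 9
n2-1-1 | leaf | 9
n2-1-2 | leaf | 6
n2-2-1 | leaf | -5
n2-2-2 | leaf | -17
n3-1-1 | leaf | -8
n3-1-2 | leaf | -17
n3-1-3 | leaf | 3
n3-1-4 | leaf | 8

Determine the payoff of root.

n1-1 (Ravi): max(17, -6) = 17
n1-2 (Ravi): max(-19, -12) = -12
n1-3 (Ravi): max(13, 20, -20, 18) = 20
n1-4 (Ravi): max(-9, 9) = 9
n1 (Omar): min(17, -12, 20, 9) = -12
n2-1 (Ravi): max(9, 6) = 9
n2-2 (Ravi): max(-5, -17) = -5
n2 (Omar): min(9, -5, -18) = -18
n3-1 (Ravi): max(-8, -17, 3, 8) = 8
n3 (Omar): min(8, -10) = -10
root (Ravi): max(-12, -18, -10) = -10

-10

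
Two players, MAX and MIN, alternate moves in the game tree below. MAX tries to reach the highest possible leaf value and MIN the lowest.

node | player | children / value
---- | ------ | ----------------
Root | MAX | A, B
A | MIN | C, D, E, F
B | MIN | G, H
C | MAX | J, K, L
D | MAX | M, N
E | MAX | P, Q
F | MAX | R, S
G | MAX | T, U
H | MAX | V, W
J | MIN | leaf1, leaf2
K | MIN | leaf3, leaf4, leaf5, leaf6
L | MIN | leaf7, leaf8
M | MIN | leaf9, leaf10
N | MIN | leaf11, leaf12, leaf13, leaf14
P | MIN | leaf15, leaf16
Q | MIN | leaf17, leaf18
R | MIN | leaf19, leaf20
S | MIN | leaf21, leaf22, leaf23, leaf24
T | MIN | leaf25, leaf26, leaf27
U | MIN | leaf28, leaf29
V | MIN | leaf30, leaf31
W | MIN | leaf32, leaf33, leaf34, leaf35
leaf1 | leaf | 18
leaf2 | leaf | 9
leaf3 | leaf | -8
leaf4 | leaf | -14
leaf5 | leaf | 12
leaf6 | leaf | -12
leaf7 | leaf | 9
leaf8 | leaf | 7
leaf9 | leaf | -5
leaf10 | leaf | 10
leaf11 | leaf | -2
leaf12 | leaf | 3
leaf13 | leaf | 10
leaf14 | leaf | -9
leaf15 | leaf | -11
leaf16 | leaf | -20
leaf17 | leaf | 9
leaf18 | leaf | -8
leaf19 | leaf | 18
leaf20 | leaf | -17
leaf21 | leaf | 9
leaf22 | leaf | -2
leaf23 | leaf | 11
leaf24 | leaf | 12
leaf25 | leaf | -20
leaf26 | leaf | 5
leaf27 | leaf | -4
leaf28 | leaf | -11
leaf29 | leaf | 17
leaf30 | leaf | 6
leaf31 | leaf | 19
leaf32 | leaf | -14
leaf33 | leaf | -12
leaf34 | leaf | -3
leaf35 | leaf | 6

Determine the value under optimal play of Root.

J (MIN): min(18, 9) = 9
K (MIN): min(-8, -14, 12, -12) = -14
L (MIN): min(9, 7) = 7
C (MAX): max(9, -14, 7) = 9
M (MIN): min(-5, 10) = -5
N (MIN): min(-2, 3, 10, -9) = -9
D (MAX): max(-5, -9) = -5
P (MIN): min(-11, -20) = -20
Q (MIN): min(9, -8) = -8
E (MAX): max(-20, -8) = -8
R (MIN): min(18, -17) = -17
S (MIN): min(9, -2, 11, 12) = -2
F (MAX): max(-17, -2) = -2
A (MIN): min(9, -5, -8, -2) = -8
T (MIN): min(-20, 5, -4) = -20
U (MIN): min(-11, 17) = -11
G (MAX): max(-20, -11) = -11
V (MIN): min(6, 19) = 6
W (MIN): min(-14, -12, -3, 6) = -14
H (MAX): max(6, -14) = 6
B (MIN): min(-11, 6) = -11
Root (MAX): max(-8, -11) = -8

-8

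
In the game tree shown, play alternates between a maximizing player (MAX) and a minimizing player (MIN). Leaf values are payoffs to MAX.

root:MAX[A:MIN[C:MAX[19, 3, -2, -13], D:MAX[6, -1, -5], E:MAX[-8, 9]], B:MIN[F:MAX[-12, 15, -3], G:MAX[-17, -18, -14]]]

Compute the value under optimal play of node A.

6

C (MAX): max(19, 3, -2, -13) = 19
D (MAX): max(6, -1, -5) = 6
E (MAX): max(-8, 9) = 9
A (MIN): min(19, 6, 9) = 6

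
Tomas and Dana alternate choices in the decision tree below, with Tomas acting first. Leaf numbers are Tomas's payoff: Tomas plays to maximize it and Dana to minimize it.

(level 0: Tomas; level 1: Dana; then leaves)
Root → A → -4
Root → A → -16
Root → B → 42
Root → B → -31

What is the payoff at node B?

-31

B (Dana): min(42, -31) = -31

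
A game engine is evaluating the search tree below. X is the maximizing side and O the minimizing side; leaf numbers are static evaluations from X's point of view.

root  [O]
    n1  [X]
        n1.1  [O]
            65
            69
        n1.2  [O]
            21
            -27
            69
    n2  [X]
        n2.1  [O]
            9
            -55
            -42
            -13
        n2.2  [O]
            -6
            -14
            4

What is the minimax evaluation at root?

-14

n1.1 (O): min(65, 69) = 65
n1.2 (O): min(21, -27, 69) = -27
n1 (X): max(65, -27) = 65
n2.1 (O): min(9, -55, -42, -13) = -55
n2.2 (O): min(-6, -14, 4) = -14
n2 (X): max(-55, -14) = -14
root (O): min(65, -14) = -14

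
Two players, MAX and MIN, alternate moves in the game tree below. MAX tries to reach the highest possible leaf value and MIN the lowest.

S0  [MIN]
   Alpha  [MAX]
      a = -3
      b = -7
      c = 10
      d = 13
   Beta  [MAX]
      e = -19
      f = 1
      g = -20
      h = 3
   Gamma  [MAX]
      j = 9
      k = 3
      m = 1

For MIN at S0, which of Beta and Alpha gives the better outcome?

Beta

Beta (MAX): max(-19, 1, -20, 3) = 3
Alpha (MAX): max(-3, -7, 10, 13) = 13
MIN prefers the lower value; Beta=3, Alpha=13. Beta is better since 3 < 13.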